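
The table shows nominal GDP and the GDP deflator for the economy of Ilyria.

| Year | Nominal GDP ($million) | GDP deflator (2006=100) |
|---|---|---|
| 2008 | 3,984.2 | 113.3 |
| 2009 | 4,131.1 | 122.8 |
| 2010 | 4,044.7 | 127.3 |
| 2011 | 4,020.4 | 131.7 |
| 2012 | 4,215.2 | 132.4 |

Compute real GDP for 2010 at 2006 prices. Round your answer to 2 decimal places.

Real GDP 2010 = 4044.7 / 1.273 = 3177.30.

$3,177.30 million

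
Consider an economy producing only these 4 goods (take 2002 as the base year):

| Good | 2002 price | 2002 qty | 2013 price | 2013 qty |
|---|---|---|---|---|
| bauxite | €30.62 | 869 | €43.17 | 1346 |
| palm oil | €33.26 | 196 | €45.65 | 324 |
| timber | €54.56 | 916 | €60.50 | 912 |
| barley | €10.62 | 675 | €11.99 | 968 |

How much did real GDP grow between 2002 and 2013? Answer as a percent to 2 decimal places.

24.10%

Real GDP 2002 = Nominal GDP 2002 = 30.62·869 + 33.26·196 + 54.56·916 + 10.62·675 = 90273.20.
Real GDP 2013 (at 2002 prices) = 30.62·1346 + 33.26·324 + 54.56·912 + 10.62·968 = 112029.64.
Real growth = 112029.64/90273.20 − 1 = 0.2410.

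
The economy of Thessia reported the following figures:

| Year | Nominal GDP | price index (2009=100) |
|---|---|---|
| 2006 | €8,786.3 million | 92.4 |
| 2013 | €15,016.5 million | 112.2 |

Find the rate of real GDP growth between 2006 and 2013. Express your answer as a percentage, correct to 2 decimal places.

Real GDP 2006 = 8786.3 / 0.924 = 9508.98.
Real GDP 2013 = 15016.5 / 1.122 = 13383.69.
Real growth = 13383.69 / 9508.98 − 1 = 0.4075.

40.75%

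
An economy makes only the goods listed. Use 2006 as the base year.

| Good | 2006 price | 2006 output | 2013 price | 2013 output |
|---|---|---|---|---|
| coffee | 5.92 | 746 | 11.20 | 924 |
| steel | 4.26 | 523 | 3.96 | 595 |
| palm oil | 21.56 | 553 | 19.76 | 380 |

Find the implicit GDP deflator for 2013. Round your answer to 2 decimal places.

Nominal GDP 2013 = 11.20·924 + 3.96·595 + 19.76·380 = 20213.80.
Real GDP 2013 (at 2006 prices) = 5.92·924 + 4.26·595 + 21.56·380 = 16197.58.
Deflator = Nominal/Real × 100 = 20213.80/16197.58 × 100 = 124.795.

124.80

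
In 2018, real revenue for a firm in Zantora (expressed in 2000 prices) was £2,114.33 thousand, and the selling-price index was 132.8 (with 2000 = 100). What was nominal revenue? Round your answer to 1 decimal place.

Nominal revenue = Real × (selling-price index/100) = 2114.33 × 1.328 = 2807.83.

£2,807.8 thousand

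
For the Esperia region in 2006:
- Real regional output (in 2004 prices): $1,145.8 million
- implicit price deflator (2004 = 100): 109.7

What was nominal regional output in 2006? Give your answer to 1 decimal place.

Nominal regional output = Real × (implicit price deflator/100) = 1145.8 × 1.097 = 1256.94.

$1,256.9 million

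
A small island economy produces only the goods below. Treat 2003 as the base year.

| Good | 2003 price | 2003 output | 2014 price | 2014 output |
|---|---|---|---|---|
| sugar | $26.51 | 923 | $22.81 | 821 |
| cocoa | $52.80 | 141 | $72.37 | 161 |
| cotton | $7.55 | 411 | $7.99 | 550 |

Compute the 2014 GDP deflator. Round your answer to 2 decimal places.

101.03

Nominal GDP 2014 = 22.81·821 + 72.37·161 + 7.99·550 = 34773.08.
Real GDP 2014 (at 2003 prices) = 26.51·821 + 52.80·161 + 7.55·550 = 34418.01.
Deflator = Nominal/Real × 100 = 34773.08/34418.01 × 100 = 101.032.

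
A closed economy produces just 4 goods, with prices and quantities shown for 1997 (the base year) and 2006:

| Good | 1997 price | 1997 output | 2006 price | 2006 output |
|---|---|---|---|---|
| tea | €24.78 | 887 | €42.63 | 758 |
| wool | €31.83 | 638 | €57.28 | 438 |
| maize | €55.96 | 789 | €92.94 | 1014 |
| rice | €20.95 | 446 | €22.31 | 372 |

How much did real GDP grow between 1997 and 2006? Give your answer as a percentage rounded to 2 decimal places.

Real GDP 1997 = Nominal GDP 1997 = 24.78·887 + 31.83·638 + 55.96·789 + 20.95·446 = 95783.54.
Real GDP 2006 (at 1997 prices) = 24.78·758 + 31.83·438 + 55.96·1014 + 20.95·372 = 97261.62.
Real growth = 97261.62/95783.54 − 1 = 0.0154.

1.54%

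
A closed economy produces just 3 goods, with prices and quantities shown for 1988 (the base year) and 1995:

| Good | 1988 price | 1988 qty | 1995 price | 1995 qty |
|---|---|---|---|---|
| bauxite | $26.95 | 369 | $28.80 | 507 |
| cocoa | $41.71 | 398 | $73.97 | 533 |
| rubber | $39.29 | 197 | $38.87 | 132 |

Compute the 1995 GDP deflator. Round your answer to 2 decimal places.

144.00

Nominal GDP 1995 = 28.80·507 + 73.97·533 + 38.87·132 = 59158.45.
Real GDP 1995 (at 1988 prices) = 26.95·507 + 41.71·533 + 39.29·132 = 41081.36.
Deflator = Nominal/Real × 100 = 59158.45/41081.36 × 100 = 144.003.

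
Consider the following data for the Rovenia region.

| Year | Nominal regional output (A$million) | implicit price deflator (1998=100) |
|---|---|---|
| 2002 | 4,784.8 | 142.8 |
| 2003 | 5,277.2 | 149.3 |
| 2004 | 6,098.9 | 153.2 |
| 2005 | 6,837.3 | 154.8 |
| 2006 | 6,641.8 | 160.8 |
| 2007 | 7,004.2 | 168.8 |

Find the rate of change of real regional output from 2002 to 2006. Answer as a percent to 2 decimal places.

23.27%

Real regional output 2002 = 4784.8/1.428 = 3350.70.
Real regional output 2006 = 6641.8/1.608 = 4130.47.
Change = 4130.47/3350.70 − 1 = 0.2327.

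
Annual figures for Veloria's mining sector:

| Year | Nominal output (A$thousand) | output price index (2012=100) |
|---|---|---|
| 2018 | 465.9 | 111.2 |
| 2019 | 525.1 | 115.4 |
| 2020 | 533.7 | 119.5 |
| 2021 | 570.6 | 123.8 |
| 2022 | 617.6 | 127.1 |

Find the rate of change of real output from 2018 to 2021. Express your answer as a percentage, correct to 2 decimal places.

10.01%

Real output 2018 = 465.9/1.112 = 418.97.
Real output 2021 = 570.6/1.238 = 460.90.
Change = 460.90/418.97 − 1 = 0.1001.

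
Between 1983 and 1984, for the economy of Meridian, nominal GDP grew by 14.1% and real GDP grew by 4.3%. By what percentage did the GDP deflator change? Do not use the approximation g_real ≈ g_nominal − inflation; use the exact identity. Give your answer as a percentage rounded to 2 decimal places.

9.40%

(1 + g_nom) = (1 + g_real)(1 + π), so π = 1.1410 / 1.0430 − 1 = 0.09396.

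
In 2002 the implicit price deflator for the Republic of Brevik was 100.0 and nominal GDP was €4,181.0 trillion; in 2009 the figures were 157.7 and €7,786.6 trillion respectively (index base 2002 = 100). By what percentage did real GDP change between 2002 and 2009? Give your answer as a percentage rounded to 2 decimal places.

Deflate each year: 2002 → 4181.0/1.000 = 4181.00; 2009 → 7786.6/1.577 = 4937.60.
So real GDP changed by 4937.60/4181.00 − 1 = 0.1810, i.e. 18.10%.

18.10%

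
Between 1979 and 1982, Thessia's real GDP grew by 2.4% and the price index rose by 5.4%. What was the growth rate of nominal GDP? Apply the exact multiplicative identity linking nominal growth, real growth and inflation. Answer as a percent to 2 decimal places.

(1 + g_nom) = (1 + g_real)(1 + π) = 1.0240 × 1.0540 = 1.07930.

7.93%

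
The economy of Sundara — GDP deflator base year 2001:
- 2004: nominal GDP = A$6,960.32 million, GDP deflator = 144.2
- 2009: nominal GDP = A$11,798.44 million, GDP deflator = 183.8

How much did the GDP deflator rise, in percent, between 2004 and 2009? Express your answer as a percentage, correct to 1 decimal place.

27.5%

Price-level change = 183.8 / 144.2 − 1 = 0.2746.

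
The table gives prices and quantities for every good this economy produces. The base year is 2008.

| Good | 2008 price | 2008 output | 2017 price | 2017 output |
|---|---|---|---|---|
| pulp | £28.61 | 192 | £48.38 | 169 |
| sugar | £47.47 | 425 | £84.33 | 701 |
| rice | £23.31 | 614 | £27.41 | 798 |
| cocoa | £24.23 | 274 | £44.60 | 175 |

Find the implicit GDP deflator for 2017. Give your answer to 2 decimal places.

159.09

Nominal GDP 2017 = 48.38·169 + 84.33·701 + 27.41·798 + 44.60·175 = 96969.73.
Real GDP 2017 (at 2008 prices) = 28.61·169 + 47.47·701 + 23.31·798 + 24.23·175 = 60953.19.
Deflator = Nominal/Real × 100 = 96969.73/60953.19 × 100 = 159.089.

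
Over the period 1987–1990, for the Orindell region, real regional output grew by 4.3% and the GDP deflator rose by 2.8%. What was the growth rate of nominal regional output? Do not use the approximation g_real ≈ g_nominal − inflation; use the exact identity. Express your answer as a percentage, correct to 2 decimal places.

7.22%

(1 + g_nom) = (1 + g_real)(1 + π) = 1.0430 × 1.0280 = 1.07220.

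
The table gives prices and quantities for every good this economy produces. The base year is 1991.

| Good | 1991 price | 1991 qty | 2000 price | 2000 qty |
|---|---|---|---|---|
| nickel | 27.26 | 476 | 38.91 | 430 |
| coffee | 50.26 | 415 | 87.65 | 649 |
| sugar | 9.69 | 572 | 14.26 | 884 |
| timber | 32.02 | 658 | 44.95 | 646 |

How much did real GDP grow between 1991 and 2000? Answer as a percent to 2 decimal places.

Real GDP 1991 = Nominal GDP 1991 = 27.26·476 + 50.26·415 + 9.69·572 + 32.02·658 = 60445.50.
Real GDP 2000 (at 1991 prices) = 27.26·430 + 50.26·649 + 9.69·884 + 32.02·646 = 73591.42.
Real growth = 73591.42/60445.50 − 1 = 0.2175.

21.75%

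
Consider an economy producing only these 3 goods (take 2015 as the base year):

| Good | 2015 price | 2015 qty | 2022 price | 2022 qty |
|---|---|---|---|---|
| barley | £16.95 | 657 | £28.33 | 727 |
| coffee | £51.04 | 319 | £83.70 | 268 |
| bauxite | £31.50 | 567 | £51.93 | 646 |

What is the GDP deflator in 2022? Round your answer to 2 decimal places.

Nominal GDP 2022 = 28.33·727 + 83.70·268 + 51.93·646 = 76574.29.
Real GDP 2022 (at 2015 prices) = 16.95·727 + 51.04·268 + 31.50·646 = 46350.37.
Deflator = Nominal/Real × 100 = 76574.29/46350.37 × 100 = 165.208.

165.21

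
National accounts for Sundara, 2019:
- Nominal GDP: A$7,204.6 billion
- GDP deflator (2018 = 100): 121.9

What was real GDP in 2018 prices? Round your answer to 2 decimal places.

Real GDP = Nominal / (GDP deflator/100) = 7204.6 / 1.219 = 5910.25.

A$5,910.25 billion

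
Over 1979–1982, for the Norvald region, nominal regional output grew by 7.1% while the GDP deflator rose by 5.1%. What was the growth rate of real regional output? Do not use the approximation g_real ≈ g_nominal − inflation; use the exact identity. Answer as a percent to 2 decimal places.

(1 + g_nom) = (1 + g_real)(1 + π), so g_real = 1.0710 / 1.0510 − 1 = 0.01903.

1.90%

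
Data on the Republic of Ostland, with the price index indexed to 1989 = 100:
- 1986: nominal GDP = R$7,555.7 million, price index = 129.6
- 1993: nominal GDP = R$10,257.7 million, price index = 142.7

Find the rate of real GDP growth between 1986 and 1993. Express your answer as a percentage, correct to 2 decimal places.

23.30%

Deflate each year: 1986 → 7555.7/1.296 = 5830.02; 1993 → 10257.7/1.427 = 7188.30.
So real GDP changed by 7188.30/5830.02 − 1 = 0.2330, i.e. 23.30%.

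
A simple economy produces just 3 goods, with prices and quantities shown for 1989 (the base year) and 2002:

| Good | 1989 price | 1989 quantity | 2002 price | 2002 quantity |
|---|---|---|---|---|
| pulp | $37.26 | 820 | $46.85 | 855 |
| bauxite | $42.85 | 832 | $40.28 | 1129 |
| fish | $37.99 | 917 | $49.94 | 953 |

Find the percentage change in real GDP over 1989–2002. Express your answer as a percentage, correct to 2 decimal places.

Real GDP 1989 = Nominal GDP 1989 = 37.26·820 + 42.85·832 + 37.99·917 = 101041.23.
Real GDP 2002 (at 1989 prices) = 37.26·855 + 42.85·1129 + 37.99·953 = 116439.42.
Real growth = 116439.42/101041.23 − 1 = 0.1524.

15.24%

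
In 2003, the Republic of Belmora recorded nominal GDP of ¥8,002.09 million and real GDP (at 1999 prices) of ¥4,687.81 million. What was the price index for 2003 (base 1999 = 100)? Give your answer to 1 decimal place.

price index = (Nominal / Real) × 100 = 8002.09 / 4687.81 × 100 = 170.70.

170.7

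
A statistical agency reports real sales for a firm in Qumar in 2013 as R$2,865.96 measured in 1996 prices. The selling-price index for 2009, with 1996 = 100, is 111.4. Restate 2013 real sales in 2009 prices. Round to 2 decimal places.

R$3,192.68

Real sales in 2009 prices = Real sales in 1996 prices × (P_2009/P_1996) = 2865.96 × 1.114 = 3192.68.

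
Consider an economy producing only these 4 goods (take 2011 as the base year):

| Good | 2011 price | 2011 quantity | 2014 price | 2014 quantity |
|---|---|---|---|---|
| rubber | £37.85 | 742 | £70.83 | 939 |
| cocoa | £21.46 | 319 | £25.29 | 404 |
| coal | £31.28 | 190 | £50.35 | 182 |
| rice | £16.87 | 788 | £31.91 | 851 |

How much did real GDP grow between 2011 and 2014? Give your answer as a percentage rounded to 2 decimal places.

18.63%

Real GDP 2011 = Nominal GDP 2011 = 37.85·742 + 21.46·319 + 31.28·190 + 16.87·788 = 54167.20.
Real GDP 2014 (at 2011 prices) = 37.85·939 + 21.46·404 + 31.28·182 + 16.87·851 = 64260.32.
Real growth = 64260.32/54167.20 − 1 = 0.1863.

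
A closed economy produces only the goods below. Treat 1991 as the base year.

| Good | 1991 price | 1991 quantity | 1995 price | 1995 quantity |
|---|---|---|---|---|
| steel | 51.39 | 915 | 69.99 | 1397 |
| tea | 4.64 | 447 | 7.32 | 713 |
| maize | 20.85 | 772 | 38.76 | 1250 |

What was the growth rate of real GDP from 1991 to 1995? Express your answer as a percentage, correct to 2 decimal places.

Real GDP 1991 = Nominal GDP 1991 = 51.39·915 + 4.64·447 + 20.85·772 = 65192.13.
Real GDP 1995 (at 1991 prices) = 51.39·1397 + 4.64·713 + 20.85·1250 = 101162.65.
Real growth = 101162.65/65192.13 − 1 = 0.5518.

55.18%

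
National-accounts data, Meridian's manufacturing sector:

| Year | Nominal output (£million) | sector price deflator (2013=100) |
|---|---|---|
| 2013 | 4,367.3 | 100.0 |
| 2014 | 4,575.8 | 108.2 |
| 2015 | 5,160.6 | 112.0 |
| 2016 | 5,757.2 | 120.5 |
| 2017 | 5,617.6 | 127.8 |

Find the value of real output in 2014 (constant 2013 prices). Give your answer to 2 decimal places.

£4,229.02 million

Real output 2014 = 4575.8 / 1.082 = 4229.02.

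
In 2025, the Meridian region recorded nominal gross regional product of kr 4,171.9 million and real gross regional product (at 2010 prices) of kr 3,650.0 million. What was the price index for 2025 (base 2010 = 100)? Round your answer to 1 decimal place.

price index = (Nominal / Real) × 100 = 4171.9 / 3650.0 × 100 = 114.30.

114.3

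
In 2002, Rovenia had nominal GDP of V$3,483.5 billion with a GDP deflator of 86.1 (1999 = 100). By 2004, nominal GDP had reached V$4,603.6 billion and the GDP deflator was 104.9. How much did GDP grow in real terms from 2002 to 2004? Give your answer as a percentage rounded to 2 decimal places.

8.47%

Real GDP 2002 = 3483.5 / 0.861 = 4045.88.
Real GDP 2004 = 4603.6 / 1.049 = 4388.56.
Real growth = 4388.56 / 4045.88 − 1 = 0.0847.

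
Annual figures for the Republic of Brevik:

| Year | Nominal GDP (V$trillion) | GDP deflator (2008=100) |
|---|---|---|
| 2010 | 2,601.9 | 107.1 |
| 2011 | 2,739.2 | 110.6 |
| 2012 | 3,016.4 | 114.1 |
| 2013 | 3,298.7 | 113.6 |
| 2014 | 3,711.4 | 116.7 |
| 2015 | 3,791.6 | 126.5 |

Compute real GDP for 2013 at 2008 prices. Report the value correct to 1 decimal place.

V$2,903.8 trillion

Real GDP 2013 = 3298.7 / 1.136 = 2903.79.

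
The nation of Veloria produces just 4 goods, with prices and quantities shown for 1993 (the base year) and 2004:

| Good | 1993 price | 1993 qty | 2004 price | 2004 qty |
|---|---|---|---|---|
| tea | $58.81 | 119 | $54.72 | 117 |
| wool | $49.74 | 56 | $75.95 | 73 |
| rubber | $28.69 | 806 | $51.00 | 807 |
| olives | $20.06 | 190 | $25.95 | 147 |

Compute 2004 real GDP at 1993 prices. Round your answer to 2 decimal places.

Real GDP 2004 = Σ (p_1993 × q_2004) = 58.81·117 + 49.74·73 + 28.69·807 + 20.06·147 = 36613.44.

$36613.44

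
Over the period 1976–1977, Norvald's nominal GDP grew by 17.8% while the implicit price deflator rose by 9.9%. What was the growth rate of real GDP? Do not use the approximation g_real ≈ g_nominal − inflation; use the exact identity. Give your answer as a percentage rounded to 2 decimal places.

7.19%

(1 + g_nom) = (1 + g_real)(1 + π), so g_real = 1.1780 / 1.0990 − 1 = 0.07188.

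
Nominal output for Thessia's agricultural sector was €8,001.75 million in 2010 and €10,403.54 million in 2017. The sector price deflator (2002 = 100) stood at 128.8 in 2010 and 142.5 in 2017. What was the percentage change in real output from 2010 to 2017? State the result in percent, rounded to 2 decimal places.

17.52%

Deflate each year: 2010 → 8001.75/1.288 = 6212.54; 2017 → 10403.54/1.425 = 7300.73.
So real output changed by 7300.73/6212.54 − 1 = 0.1752, i.e. 17.52%.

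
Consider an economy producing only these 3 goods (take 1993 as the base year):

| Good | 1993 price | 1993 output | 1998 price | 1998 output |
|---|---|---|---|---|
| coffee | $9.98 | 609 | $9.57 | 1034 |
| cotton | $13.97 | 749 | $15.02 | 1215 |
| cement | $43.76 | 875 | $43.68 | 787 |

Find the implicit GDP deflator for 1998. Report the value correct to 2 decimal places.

Nominal GDP 1998 = 9.57·1034 + 15.02·1215 + 43.68·787 = 62520.84.
Real GDP 1998 (at 1993 prices) = 9.98·1034 + 13.97·1215 + 43.76·787 = 61731.99.
Deflator = Nominal/Real × 100 = 62520.84/61731.99 × 100 = 101.278.

101.28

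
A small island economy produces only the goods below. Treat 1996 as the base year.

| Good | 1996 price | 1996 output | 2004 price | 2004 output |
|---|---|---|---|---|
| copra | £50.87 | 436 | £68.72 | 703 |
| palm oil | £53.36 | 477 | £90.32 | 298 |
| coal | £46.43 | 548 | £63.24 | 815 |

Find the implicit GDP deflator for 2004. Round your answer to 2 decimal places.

141.63

Nominal GDP 2004 = 68.72·703 + 90.32·298 + 63.24·815 = 126766.12.
Real GDP 2004 (at 1996 prices) = 50.87·703 + 53.36·298 + 46.43·815 = 89503.34.
Deflator = Nominal/Real × 100 = 126766.12/89503.34 × 100 = 141.633.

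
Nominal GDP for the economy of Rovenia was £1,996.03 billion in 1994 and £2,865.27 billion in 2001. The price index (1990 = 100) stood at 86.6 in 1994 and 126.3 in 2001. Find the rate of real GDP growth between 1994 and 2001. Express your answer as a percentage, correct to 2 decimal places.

Deflate each year: 1994 → 1996.03/0.866 = 2304.88; 2001 → 2865.27/1.263 = 2268.62.
So real GDP changed by 2268.62/2304.88 − 1 = -0.0157, i.e. -1.57%.

-1.57%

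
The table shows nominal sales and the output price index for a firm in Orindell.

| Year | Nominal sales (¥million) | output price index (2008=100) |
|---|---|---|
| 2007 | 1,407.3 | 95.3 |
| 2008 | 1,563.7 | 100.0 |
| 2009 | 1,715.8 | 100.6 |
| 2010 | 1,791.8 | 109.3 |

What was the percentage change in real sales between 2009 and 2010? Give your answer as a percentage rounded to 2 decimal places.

-3.88%

Real sales 2009 = 1715.8/1.006 = 1705.57.
Real sales 2010 = 1791.8/1.093 = 1639.34.
Change = 1639.34/1705.57 − 1 = -0.0388.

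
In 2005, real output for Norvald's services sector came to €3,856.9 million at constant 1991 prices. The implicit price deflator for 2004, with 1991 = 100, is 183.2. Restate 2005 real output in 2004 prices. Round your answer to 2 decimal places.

€7,065.84 million

Real output in 2004 prices = Real output in 1991 prices × (P_2004/P_1991) = 3856.9 × 1.832 = 7065.84.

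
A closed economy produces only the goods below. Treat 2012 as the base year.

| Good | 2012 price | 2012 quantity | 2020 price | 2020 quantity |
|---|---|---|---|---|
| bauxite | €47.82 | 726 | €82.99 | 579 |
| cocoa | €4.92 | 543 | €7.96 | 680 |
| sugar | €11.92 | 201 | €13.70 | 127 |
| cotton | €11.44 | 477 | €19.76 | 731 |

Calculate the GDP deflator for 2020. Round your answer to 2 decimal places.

170.25

Nominal GDP 2020 = 82.99·579 + 7.96·680 + 13.70·127 + 19.76·731 = 69648.47.
Real GDP 2020 (at 2012 prices) = 47.82·579 + 4.92·680 + 11.92·127 + 11.44·731 = 40909.86.
Deflator = Nominal/Real × 100 = 69648.47/40909.86 × 100 = 170.249.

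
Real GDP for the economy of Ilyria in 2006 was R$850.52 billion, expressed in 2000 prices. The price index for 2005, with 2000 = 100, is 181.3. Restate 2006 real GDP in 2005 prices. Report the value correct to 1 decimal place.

R$1,542.0 billion

Real GDP in 2005 prices = Real GDP in 2000 prices × (P_2005/P_2000) = 850.52 × 1.813 = 1541.99.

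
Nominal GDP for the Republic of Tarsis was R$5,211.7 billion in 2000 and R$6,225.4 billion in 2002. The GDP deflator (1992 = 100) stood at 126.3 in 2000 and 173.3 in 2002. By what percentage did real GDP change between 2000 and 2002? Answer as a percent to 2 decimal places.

-12.95%

Real GDP 2000 = 5211.7 / 1.263 = 4126.44.
Real GDP 2002 = 6225.4 / 1.733 = 3592.27.
Real growth = 3592.27 / 4126.44 − 1 = -0.1295.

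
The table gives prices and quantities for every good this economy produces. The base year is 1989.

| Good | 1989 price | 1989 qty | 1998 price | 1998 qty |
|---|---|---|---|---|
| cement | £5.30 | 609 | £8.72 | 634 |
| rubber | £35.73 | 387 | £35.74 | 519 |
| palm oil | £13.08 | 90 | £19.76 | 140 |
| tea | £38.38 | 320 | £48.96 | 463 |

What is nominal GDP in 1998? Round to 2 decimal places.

£49512.42

Nominal GDP 1998 = Σ (p_1998 × q_1998) = 8.72·634 + 35.74·519 + 19.76·140 + 48.96·463 = 49512.42.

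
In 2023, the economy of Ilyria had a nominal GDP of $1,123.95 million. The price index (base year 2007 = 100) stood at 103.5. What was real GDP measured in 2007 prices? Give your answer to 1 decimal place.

$1,085.9 million

Real GDP = Nominal / (price index/100) = 1123.95 / 1.035 = 1085.94.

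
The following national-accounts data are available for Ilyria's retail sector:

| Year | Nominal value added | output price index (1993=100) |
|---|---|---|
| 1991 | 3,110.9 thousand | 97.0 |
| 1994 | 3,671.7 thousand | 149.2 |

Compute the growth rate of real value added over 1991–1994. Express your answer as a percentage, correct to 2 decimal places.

Deflate each year: 1991 → 3110.9/0.970 = 3207.11; 1994 → 3671.7/1.492 = 2460.92.
So real value added changed by 2460.92/3207.11 − 1 = -0.2327, i.e. -23.27%.

-23.27%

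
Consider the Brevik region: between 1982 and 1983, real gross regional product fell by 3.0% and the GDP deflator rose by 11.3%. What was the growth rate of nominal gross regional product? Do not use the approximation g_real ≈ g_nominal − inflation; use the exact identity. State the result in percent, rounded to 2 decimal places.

7.96%

(1 + g_nom) = (1 + g_real)(1 + π) = 0.9700 × 1.1130 = 1.07961.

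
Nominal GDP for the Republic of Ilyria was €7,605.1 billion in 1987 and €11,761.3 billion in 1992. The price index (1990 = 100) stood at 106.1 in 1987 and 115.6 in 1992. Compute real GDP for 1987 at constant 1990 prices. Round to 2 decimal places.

Real GDP = Nominal / (price index/100) = 7605.1 / 1.061 = 7167.86.

€7,167.86 billion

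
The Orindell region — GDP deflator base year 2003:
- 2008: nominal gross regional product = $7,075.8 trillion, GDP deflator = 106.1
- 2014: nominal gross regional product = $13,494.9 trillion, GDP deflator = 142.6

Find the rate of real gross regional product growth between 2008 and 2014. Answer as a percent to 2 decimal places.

Deflate each year: 2008 → 7075.8/1.061 = 6668.99; 2014 → 13494.9/1.426 = 9463.46.
So real gross regional product changed by 9463.46/6668.99 − 1 = 0.4190, i.e. 41.90%.

41.90%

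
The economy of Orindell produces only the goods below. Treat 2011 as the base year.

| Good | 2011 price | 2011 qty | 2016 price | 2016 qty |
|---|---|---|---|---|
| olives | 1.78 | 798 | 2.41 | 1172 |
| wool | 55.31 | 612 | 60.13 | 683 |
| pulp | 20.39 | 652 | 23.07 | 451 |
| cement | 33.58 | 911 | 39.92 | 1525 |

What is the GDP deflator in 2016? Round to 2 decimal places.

Nominal GDP 2016 = 2.41·1172 + 60.13·683 + 23.07·451 + 39.92·1525 = 115175.88.
Real GDP 2016 (at 2011 prices) = 1.78·1172 + 55.31·683 + 20.39·451 + 33.58·1525 = 100268.28.
Deflator = Nominal/Real × 100 = 115175.88/100268.28 × 100 = 114.868.

114.87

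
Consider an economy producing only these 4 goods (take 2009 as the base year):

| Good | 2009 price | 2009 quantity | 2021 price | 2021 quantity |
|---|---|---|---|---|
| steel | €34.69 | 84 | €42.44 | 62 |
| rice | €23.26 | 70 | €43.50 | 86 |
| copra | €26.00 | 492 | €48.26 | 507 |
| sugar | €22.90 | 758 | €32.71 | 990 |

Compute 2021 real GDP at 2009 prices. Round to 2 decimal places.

€40004.14

Real GDP 2021 = Σ (p_2009 × q_2021) = 34.69·62 + 23.26·86 + 26.00·507 + 22.90·990 = 40004.14.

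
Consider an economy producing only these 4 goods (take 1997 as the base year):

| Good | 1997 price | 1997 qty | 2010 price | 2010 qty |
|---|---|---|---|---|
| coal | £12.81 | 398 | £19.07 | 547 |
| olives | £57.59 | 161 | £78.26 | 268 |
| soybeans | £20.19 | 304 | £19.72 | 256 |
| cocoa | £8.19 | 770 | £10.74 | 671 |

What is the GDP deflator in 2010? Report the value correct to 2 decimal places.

131.88

Nominal GDP 2010 = 19.07·547 + 78.26·268 + 19.72·256 + 10.74·671 = 43659.83.
Real GDP 2010 (at 1997 prices) = 12.81·547 + 57.59·268 + 20.19·256 + 8.19·671 = 33105.32.
Deflator = Nominal/Real × 100 = 43659.83/33105.32 × 100 = 131.882.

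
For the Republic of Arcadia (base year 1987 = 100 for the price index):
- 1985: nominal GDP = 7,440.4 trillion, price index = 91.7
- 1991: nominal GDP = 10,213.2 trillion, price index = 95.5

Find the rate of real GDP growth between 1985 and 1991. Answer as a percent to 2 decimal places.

Real GDP 1985 = 7440.4 / 0.917 = 8113.85.
Real GDP 1991 = 10213.2 / 0.955 = 10694.45.
Real growth = 10694.45 / 8113.85 − 1 = 0.3180.

31.80%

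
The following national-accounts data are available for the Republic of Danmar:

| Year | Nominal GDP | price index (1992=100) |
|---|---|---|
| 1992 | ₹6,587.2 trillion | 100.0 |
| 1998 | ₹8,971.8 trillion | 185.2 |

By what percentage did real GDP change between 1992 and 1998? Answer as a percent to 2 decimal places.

Real GDP 1992 = 6587.2 / 1.000 = 6587.20.
Real GDP 1998 = 8971.8 / 1.852 = 4844.38.
Real growth = 4844.38 / 6587.20 − 1 = -0.2646.

-26.46%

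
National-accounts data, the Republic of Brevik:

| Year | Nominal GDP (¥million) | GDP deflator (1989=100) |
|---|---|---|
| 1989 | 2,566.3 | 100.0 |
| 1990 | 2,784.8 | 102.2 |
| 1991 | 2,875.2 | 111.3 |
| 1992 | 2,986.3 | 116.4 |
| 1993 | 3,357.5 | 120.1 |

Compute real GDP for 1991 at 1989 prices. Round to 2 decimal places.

¥2,583.29 million

Real GDP 1991 = 2875.2 / 1.113 = 2583.29.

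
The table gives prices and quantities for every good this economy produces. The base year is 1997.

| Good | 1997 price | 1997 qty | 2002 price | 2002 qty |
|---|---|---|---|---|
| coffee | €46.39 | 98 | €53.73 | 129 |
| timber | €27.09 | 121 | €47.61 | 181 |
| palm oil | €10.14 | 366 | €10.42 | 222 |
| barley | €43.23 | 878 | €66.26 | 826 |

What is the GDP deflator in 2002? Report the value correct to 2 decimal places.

Nominal GDP 2002 = 53.73·129 + 47.61·181 + 10.42·222 + 66.26·826 = 72592.58.
Real GDP 2002 (at 1997 prices) = 46.39·129 + 27.09·181 + 10.14·222 + 43.23·826 = 48846.66.
Deflator = Nominal/Real × 100 = 72592.58/48846.66 × 100 = 148.613.

148.61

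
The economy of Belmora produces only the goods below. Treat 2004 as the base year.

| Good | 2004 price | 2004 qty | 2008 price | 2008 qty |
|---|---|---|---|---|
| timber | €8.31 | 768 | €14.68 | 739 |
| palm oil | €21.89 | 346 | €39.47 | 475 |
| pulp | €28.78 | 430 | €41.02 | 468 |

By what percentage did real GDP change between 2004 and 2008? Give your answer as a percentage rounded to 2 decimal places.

Real GDP 2004 = Nominal GDP 2004 = 8.31·768 + 21.89·346 + 28.78·430 = 26331.42.
Real GDP 2008 (at 2004 prices) = 8.31·739 + 21.89·475 + 28.78·468 = 30007.88.
Real growth = 30007.88/26331.42 − 1 = 0.1396.

13.96%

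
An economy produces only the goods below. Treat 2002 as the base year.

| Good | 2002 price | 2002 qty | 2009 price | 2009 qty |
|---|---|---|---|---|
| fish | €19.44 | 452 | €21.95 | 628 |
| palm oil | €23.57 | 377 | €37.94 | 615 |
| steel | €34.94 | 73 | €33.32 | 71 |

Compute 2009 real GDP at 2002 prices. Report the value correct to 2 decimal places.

€29184.61

Real GDP 2009 = Σ (p_2002 × q_2009) = 19.44·628 + 23.57·615 + 34.94·71 = 29184.61.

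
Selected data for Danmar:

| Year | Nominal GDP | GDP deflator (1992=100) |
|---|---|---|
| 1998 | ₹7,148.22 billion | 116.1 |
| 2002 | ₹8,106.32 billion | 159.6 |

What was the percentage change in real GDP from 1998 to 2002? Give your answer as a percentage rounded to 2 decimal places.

Deflate each year: 1998 → 7148.22/1.161 = 6156.95; 2002 → 8106.32/1.596 = 5079.15.
So real GDP changed by 5079.15/6156.95 − 1 = -0.1751, i.e. -17.51%.

-17.51%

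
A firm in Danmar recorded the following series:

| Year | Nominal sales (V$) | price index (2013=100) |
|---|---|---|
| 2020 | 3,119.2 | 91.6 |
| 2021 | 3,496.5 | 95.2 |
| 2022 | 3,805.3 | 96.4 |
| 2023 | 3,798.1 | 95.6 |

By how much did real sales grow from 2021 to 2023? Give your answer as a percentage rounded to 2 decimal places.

8.17%

Real sales 2021 = 3496.5/0.952 = 3672.79.
Real sales 2023 = 3798.1/0.956 = 3972.91.
Change = 3972.91/3672.79 − 1 = 0.0817.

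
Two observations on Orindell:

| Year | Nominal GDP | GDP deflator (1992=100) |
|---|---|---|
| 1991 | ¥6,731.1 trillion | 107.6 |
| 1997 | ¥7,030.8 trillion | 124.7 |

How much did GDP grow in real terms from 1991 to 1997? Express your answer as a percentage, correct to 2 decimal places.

Real GDP 1991 = 6731.1 / 1.076 = 6255.67.
Real GDP 1997 = 7030.8 / 1.247 = 5638.17.
Real growth = 5638.17 / 6255.67 − 1 = -0.0987.

-9.87%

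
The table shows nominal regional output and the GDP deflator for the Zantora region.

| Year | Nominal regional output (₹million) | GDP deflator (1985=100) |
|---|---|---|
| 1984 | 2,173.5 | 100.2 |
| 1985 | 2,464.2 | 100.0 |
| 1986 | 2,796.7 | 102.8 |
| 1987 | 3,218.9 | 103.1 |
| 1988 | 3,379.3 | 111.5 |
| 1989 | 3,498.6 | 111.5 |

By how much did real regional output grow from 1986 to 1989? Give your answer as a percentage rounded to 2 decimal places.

Real regional output 1986 = 2796.7/1.028 = 2720.53.
Real regional output 1989 = 3498.6/1.115 = 3137.76.
Change = 3137.76/2720.53 − 1 = 0.1534.

15.34%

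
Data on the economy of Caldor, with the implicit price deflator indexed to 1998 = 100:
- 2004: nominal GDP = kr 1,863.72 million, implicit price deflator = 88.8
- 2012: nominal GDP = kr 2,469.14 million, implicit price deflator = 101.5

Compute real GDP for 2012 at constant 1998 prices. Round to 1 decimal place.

kr 2,432.7 million

Real GDP = Nominal / (implicit price deflator/100) = 2469.14 / 1.015 = 2432.65.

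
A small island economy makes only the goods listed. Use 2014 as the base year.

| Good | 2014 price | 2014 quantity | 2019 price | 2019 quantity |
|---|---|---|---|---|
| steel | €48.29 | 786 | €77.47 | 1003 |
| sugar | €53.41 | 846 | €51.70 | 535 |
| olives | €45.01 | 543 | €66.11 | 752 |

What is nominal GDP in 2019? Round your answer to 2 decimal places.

€155076.63

Nominal GDP 2019 = Σ (p_2019 × q_2019) = 77.47·1003 + 51.70·535 + 66.11·752 = 155076.63.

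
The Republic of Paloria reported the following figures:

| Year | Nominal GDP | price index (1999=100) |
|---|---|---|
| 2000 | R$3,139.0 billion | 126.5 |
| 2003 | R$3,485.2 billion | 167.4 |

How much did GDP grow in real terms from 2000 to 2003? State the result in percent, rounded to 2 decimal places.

Deflate each year: 2000 → 3139.0/1.265 = 2481.42; 2003 → 3485.2/1.674 = 2081.96.
So real GDP changed by 2081.96/2481.42 − 1 = -0.1610, i.e. -16.10%.

-16.10%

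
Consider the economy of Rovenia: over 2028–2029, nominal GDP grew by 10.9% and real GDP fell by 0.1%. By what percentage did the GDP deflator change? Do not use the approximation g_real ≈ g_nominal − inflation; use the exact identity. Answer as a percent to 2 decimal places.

(1 + g_nom) = (1 + g_real)(1 + π), so π = 1.1090 / 0.9990 − 1 = 0.11011.

11.01%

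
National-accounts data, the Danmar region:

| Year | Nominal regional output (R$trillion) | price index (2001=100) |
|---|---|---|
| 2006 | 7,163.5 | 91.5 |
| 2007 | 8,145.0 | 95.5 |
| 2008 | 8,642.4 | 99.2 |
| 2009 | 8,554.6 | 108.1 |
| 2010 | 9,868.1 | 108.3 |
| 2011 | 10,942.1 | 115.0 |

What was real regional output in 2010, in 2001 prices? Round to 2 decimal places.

Real regional output 2010 = 9868.1 / 1.083 = 9111.82.

R$9,111.82 trillion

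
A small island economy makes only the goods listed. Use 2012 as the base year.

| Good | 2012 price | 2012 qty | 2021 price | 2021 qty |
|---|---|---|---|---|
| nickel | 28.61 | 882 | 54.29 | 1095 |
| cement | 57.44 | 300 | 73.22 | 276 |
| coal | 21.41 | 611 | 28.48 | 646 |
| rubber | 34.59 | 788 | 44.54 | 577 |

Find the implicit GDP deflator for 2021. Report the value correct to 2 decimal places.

152.84

Nominal GDP 2021 = 54.29·1095 + 73.22·276 + 28.48·646 + 44.54·577 = 123753.93.
Real GDP 2021 (at 2012 prices) = 28.61·1095 + 57.44·276 + 21.41·646 + 34.59·577 = 80970.68.
Deflator = Nominal/Real × 100 = 123753.93/80970.68 × 100 = 152.838.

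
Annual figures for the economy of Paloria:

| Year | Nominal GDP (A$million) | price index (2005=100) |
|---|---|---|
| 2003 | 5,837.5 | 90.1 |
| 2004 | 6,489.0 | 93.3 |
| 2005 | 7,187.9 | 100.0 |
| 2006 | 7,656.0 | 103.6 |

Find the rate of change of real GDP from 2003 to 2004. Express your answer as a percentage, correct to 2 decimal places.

7.35%

Real GDP 2003 = 5837.5/0.901 = 6478.91.
Real GDP 2004 = 6489.0/0.933 = 6954.98.
Change = 6954.98/6478.91 − 1 = 0.0735.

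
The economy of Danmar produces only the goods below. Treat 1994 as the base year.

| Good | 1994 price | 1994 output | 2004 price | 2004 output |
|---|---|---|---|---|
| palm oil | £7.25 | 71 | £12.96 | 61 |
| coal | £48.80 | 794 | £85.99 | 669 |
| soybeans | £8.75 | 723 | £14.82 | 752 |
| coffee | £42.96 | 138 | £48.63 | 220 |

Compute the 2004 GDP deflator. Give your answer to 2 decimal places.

Nominal GDP 2004 = 12.96·61 + 85.99·669 + 14.82·752 + 48.63·220 = 80161.11.
Real GDP 2004 (at 1994 prices) = 7.25·61 + 48.80·669 + 8.75·752 + 42.96·220 = 49120.65.
Deflator = Nominal/Real × 100 = 80161.11/49120.65 × 100 = 163.192.

163.19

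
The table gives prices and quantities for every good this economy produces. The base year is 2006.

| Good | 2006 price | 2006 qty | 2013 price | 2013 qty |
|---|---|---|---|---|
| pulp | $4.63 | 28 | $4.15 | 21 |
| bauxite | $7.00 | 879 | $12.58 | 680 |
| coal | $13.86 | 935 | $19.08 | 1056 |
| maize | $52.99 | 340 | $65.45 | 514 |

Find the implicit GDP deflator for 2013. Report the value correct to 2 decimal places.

133.60

Nominal GDP 2013 = 4.15·21 + 12.58·680 + 19.08·1056 + 65.45·514 = 62431.33.
Real GDP 2013 (at 2006 prices) = 4.63·21 + 7.00·680 + 13.86·1056 + 52.99·514 = 46730.25.
Deflator = Nominal/Real × 100 = 62431.33/46730.25 × 100 = 133.599.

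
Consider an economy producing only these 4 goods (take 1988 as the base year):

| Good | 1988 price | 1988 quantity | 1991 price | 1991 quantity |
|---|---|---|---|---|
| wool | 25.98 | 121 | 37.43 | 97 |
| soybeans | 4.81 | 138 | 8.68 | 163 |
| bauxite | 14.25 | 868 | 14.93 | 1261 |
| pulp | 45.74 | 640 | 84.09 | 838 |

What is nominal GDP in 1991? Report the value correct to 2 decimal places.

94339.70

Nominal GDP 1991 = Σ (p_1991 × q_1991) = 37.43·97 + 8.68·163 + 14.93·1261 + 84.09·838 = 94339.70.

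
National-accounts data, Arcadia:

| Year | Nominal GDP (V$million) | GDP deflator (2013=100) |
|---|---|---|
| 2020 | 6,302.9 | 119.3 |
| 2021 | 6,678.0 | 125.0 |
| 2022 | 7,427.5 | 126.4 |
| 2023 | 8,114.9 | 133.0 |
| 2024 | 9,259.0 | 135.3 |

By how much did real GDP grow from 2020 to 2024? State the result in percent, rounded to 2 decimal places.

Real GDP 2020 = 6302.9/1.193 = 5283.24.
Real GDP 2024 = 9259.0/1.353 = 6843.31.
Change = 6843.31/5283.24 − 1 = 0.2953.

29.53%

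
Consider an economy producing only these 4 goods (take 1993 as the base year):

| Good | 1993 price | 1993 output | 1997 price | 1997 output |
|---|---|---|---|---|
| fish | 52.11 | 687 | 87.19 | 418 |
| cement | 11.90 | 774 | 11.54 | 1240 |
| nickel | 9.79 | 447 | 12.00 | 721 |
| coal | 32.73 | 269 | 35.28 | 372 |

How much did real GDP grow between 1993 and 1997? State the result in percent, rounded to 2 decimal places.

-4.16%

Real GDP 1993 = Nominal GDP 1993 = 52.11·687 + 11.90·774 + 9.79·447 + 32.73·269 = 58190.67.
Real GDP 1997 (at 1993 prices) = 52.11·418 + 11.90·1240 + 9.79·721 + 32.73·372 = 55772.13.
Real growth = 55772.13/58190.67 − 1 = -0.0416.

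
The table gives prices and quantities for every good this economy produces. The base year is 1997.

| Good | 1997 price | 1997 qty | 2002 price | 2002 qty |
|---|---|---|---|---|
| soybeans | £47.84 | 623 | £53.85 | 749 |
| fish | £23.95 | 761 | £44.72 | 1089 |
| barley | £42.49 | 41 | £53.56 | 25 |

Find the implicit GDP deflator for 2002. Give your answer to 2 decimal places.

143.50

Nominal GDP 2002 = 53.85·749 + 44.72·1089 + 53.56·25 = 90372.73.
Real GDP 2002 (at 1997 prices) = 47.84·749 + 23.95·1089 + 42.49·25 = 62975.96.
Deflator = Nominal/Real × 100 = 90372.73/62975.96 × 100 = 143.504.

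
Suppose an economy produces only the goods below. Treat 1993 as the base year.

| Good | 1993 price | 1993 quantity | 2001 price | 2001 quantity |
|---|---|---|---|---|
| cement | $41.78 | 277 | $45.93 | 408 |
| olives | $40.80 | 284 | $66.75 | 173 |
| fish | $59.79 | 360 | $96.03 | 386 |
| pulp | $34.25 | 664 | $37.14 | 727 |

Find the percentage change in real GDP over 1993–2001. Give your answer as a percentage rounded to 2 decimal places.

6.91%

Real GDP 1993 = Nominal GDP 1993 = 41.78·277 + 40.80·284 + 59.79·360 + 34.25·664 = 67426.66.
Real GDP 2001 (at 1993 prices) = 41.78·408 + 40.80·173 + 59.79·386 + 34.25·727 = 72083.33.
Real growth = 72083.33/67426.66 − 1 = 0.0691.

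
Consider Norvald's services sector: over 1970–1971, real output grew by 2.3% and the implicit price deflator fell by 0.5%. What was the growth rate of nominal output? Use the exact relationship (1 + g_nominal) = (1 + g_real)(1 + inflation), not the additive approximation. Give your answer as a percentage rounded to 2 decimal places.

(1 + g_nom) = (1 + g_real)(1 + π) = 1.0230 × 0.9950 = 1.01789.

1.79%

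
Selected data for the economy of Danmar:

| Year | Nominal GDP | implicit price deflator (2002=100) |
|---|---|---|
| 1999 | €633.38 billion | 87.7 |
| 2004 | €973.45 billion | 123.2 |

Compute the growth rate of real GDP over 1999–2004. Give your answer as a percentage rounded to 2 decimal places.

9.41%

Real GDP 1999 = 633.38 / 0.877 = 722.21.
Real GDP 2004 = 973.45 / 1.232 = 790.14.
Real growth = 790.14 / 722.21 − 1 = 0.0941.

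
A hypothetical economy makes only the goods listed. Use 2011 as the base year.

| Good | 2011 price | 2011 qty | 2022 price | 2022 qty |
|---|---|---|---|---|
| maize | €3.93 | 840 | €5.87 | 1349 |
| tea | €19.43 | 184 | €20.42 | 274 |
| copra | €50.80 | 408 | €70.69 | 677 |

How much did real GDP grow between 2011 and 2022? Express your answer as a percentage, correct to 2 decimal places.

63.09%

Real GDP 2011 = Nominal GDP 2011 = 3.93·840 + 19.43·184 + 50.80·408 = 27602.72.
Real GDP 2022 (at 2011 prices) = 3.93·1349 + 19.43·274 + 50.80·677 = 45016.99.
Real growth = 45016.99/27602.72 − 1 = 0.6309.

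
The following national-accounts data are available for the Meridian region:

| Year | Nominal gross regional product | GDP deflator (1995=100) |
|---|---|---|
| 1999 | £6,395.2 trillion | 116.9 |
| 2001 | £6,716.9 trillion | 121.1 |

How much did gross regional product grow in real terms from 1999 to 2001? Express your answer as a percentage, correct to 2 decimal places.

Real gross regional product 1999 = 6395.2 / 1.169 = 5470.66.
Real gross regional product 2001 = 6716.9 / 1.211 = 5546.57.
Real growth = 5546.57 / 5470.66 − 1 = 0.0139.

1.39%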